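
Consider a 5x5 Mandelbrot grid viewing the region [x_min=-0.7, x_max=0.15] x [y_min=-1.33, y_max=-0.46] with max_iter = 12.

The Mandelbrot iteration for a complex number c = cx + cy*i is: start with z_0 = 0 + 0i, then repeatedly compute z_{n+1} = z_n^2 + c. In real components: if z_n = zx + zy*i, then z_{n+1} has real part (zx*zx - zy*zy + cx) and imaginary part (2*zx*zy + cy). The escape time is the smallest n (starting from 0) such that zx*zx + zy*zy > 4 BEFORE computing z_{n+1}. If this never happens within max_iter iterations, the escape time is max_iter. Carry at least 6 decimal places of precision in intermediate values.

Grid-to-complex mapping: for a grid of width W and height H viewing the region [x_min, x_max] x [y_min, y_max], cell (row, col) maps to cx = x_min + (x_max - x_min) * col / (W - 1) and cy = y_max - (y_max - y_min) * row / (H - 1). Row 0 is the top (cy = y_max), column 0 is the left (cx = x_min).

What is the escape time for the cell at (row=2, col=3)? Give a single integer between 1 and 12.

z_0 = 0 + 0i, c = -0.0625 + -0.8950i
Iter 1: z = -0.0625 + -0.8950i, |z|^2 = 0.8049
Iter 2: z = -0.8596 + -0.7831i, |z|^2 = 1.3522
Iter 3: z = 0.0632 + 0.4514i, |z|^2 = 0.2077
Iter 4: z = -0.2623 + -0.8380i, |z|^2 = 0.7710
Iter 5: z = -0.6959 + -0.4555i, |z|^2 = 0.6918
Iter 6: z = 0.2144 + -0.2610i, |z|^2 = 0.1141
Iter 7: z = -0.0847 + -1.0069i, |z|^2 = 1.0211
Iter 8: z = -1.0692 + -0.7245i, |z|^2 = 1.6681
Iter 9: z = 0.5559 + 0.6542i, |z|^2 = 0.7370
Iter 10: z = -0.1815 + -0.1677i, |z|^2 = 0.0611
Iter 11: z = -0.0577 + -0.8341i, |z|^2 = 0.6991

Answer: 12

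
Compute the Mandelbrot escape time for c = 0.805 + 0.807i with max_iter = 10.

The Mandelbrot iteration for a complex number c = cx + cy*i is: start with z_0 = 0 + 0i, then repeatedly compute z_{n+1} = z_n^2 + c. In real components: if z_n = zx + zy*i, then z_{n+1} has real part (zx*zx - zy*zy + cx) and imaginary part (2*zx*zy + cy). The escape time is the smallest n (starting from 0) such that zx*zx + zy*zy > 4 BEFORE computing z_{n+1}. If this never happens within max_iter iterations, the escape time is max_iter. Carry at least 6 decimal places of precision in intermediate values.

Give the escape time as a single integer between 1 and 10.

z_0 = 0 + 0i, c = 0.8050 + 0.8070i
Iter 1: z = 0.8050 + 0.8070i, |z|^2 = 1.2993
Iter 2: z = 0.8018 + 2.1063i, |z|^2 = 5.0792
Escaped at iteration 2

Answer: 2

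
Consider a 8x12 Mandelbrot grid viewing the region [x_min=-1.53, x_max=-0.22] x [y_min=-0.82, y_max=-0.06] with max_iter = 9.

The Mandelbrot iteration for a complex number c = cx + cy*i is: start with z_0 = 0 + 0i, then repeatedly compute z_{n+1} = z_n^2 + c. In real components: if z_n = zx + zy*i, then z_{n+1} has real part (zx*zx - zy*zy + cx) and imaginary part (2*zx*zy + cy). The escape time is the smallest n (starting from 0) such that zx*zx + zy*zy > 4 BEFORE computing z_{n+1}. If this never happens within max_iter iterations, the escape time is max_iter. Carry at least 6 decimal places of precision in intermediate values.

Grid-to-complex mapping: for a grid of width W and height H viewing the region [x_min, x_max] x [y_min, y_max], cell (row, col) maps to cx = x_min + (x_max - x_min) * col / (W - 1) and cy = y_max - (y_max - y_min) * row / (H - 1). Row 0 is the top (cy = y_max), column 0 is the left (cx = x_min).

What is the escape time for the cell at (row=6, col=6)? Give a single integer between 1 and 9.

z_0 = 0 + 0i, c = -0.4071 + -0.4745i
Iter 1: z = -0.4071 + -0.4745i, |z|^2 = 0.3910
Iter 2: z = -0.4666 + -0.0881i, |z|^2 = 0.2255
Iter 3: z = -0.1972 + -0.3923i, |z|^2 = 0.1928
Iter 4: z = -0.5222 + -0.3198i, |z|^2 = 0.3749
Iter 5: z = -0.2368 + -0.1406i, |z|^2 = 0.0758
Iter 6: z = -0.3708 + -0.4080i, |z|^2 = 0.3040
Iter 7: z = -0.4361 + -0.1720i, |z|^2 = 0.2197
Iter 8: z = -0.2466 + -0.3246i, |z|^2 = 0.1661

Answer: 9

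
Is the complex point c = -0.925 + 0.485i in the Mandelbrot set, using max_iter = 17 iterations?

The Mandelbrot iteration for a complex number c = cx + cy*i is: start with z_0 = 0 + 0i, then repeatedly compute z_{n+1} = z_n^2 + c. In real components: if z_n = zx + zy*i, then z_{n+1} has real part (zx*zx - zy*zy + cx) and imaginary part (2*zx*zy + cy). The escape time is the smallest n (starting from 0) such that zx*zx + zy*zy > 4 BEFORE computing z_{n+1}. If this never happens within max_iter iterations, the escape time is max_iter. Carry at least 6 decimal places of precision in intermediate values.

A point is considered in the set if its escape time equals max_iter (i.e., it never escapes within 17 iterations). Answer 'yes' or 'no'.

z_0 = 0 + 0i, c = -0.9250 + 0.4850i
Iter 1: z = -0.9250 + 0.4850i, |z|^2 = 1.0909
Iter 2: z = -0.3046 + -0.4123i, |z|^2 = 0.2627
Iter 3: z = -1.0022 + 0.7361i, |z|^2 = 1.5462
Iter 4: z = -0.4626 + -0.9905i, |z|^2 = 1.1950
Iter 5: z = -1.6921 + 1.4013i, |z|^2 = 4.8268
Escaped at iteration 5

Answer: no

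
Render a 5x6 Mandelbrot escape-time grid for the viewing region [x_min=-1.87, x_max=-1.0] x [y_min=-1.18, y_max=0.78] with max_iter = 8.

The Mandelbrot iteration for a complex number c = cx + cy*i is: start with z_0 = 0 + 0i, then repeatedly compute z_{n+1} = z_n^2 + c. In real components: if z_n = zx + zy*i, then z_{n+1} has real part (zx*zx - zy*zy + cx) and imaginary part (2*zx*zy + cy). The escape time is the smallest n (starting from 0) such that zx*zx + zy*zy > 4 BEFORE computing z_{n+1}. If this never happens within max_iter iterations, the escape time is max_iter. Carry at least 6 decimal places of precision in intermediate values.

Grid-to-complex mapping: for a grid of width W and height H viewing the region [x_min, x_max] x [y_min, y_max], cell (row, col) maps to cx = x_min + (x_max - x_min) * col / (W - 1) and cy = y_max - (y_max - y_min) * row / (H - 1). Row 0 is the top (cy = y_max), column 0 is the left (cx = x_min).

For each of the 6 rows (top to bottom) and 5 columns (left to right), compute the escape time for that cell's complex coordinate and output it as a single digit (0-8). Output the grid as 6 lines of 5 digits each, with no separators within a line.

Answer: 13333
33488
88888
33487
13333
11223

Derivation:
(row=0, col=0): c = -1.8700 + 0.7800i → escape time 1
(row=0, col=1): c = -1.6525 + 0.7800i → escape time 3
(row=0, col=2): c = -1.4350 + 0.7800i → escape time 3
(row=0, col=3): c = -1.2175 + 0.7800i → escape time 3
(row=0, col=4): c = -1.0000 + 0.7800i → escape time 3
(row=1, col=0): c = -1.8700 + 0.3880i → escape time 3
(row=1, col=1): c = -1.6525 + 0.3880i → escape time 3
(row=1, col=2): c = -1.4350 + 0.3880i → escape time 4
(row=1, col=3): c = -1.2175 + 0.3880i → escape time 8
(row=1, col=4): c = -1.0000 + 0.3880i → escape time 8
(row=2, col=0): c = -1.8700 + -0.0040i → escape time 8
(row=2, col=1): c = -1.6525 + -0.0040i → escape time 8
(row=2, col=2): c = -1.4350 + -0.0040i → escape time 8
(row=2, col=3): c = -1.2175 + -0.0040i → escape time 8
(row=2, col=4): c = -1.0000 + -0.0040i → escape time 8
(row=3, col=0): c = -1.8700 + -0.3960i → escape time 3
(row=3, col=1): c = -1.6525 + -0.3960i → escape time 3
(row=3, col=2): c = -1.4350 + -0.3960i → escape time 4
(row=3, col=3): c = -1.2175 + -0.3960i → escape time 8
(row=3, col=4): c = -1.0000 + -0.3960i → escape time 7
(row=4, col=0): c = -1.8700 + -0.7880i → escape time 1
(row=4, col=1): c = -1.6525 + -0.7880i → escape time 3
(row=4, col=2): c = -1.4350 + -0.7880i → escape time 3
(row=4, col=3): c = -1.2175 + -0.7880i → escape time 3
(row=4, col=4): c = -1.0000 + -0.7880i → escape time 3
(row=5, col=0): c = -1.8700 + -1.1800i → escape time 1
(row=5, col=1): c = -1.6525 + -1.1800i → escape time 1
(row=5, col=2): c = -1.4350 + -1.1800i → escape time 2
(row=5, col=3): c = -1.2175 + -1.1800i → escape time 2
(row=5, col=4): c = -1.0000 + -1.1800i → escape time 3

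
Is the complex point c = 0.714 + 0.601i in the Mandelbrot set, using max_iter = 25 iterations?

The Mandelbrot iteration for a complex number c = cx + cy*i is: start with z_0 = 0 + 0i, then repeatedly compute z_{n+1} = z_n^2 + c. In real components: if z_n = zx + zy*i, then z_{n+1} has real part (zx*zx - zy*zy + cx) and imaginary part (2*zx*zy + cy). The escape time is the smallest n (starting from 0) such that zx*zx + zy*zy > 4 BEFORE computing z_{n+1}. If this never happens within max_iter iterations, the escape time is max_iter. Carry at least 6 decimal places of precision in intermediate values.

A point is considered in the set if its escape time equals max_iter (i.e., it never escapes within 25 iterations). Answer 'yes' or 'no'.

z_0 = 0 + 0i, c = 0.7140 + 0.6010i
Iter 1: z = 0.7140 + 0.6010i, |z|^2 = 0.8710
Iter 2: z = 0.8626 + 1.4592i, |z|^2 = 2.8734
Iter 3: z = -0.6713 + 3.1184i, |z|^2 = 10.1753
Escaped at iteration 3

Answer: no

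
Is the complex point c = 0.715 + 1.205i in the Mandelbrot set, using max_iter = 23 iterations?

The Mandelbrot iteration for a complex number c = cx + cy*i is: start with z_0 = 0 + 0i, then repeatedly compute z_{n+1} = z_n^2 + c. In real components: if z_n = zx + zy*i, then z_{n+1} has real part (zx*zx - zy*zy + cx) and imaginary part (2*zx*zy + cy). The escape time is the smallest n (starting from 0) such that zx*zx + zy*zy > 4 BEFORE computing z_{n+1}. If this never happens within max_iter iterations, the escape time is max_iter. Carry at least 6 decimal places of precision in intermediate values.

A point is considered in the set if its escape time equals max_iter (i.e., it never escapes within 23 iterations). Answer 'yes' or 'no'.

Answer: no

Derivation:
z_0 = 0 + 0i, c = 0.7150 + 1.2050i
Iter 1: z = 0.7150 + 1.2050i, |z|^2 = 1.9632
Iter 2: z = -0.2258 + 2.9282i, |z|^2 = 8.6250
Escaped at iteration 2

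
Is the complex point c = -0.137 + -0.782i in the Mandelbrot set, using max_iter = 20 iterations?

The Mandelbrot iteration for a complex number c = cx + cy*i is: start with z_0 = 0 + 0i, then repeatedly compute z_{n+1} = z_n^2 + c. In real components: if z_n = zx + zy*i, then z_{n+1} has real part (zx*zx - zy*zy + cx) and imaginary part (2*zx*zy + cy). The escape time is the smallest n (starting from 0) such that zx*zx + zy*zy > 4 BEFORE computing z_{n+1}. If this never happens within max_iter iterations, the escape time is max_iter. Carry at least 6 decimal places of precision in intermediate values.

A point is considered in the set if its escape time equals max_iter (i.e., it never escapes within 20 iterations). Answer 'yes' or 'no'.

z_0 = 0 + 0i, c = -0.1370 + -0.7820i
Iter 1: z = -0.1370 + -0.7820i, |z|^2 = 0.6303
Iter 2: z = -0.7298 + -0.5677i, |z|^2 = 0.8549
Iter 3: z = 0.0732 + 0.0466i, |z|^2 = 0.0075
Iter 4: z = -0.1338 + -0.7752i, |z|^2 = 0.6188
Iter 5: z = -0.7200 + -0.5745i, |z|^2 = 0.8485
Iter 6: z = 0.0513 + 0.0453i, |z|^2 = 0.0047
Iter 7: z = -0.1364 + -0.7774i, |z|^2 = 0.6229
Iter 8: z = -0.7227 + -0.5699i, |z|^2 = 0.8470
Iter 9: z = 0.0605 + 0.0417i, |z|^2 = 0.0054
Iter 10: z = -0.1351 + -0.7770i, |z|^2 = 0.6219
Iter 11: z = -0.7224 + -0.5721i, |z|^2 = 0.8492
Iter 12: z = 0.0576 + 0.0446i, |z|^2 = 0.0053
Iter 13: z = -0.1357 + -0.7769i, |z|^2 = 0.6219
Iter 14: z = -0.7221 + -0.5712i, |z|^2 = 0.8477
Iter 15: z = 0.0582 + 0.0429i, |z|^2 = 0.0052
Iter 16: z = -0.1355 + -0.7770i, |z|^2 = 0.6221
Iter 17: z = -0.7224 + -0.5715i, |z|^2 = 0.8484
Iter 18: z = 0.0582 + 0.0437i, |z|^2 = 0.0053
Iter 19: z = -0.1355 + -0.7769i, |z|^2 = 0.6220
Did not escape in 20 iterations → in set

Answer: yes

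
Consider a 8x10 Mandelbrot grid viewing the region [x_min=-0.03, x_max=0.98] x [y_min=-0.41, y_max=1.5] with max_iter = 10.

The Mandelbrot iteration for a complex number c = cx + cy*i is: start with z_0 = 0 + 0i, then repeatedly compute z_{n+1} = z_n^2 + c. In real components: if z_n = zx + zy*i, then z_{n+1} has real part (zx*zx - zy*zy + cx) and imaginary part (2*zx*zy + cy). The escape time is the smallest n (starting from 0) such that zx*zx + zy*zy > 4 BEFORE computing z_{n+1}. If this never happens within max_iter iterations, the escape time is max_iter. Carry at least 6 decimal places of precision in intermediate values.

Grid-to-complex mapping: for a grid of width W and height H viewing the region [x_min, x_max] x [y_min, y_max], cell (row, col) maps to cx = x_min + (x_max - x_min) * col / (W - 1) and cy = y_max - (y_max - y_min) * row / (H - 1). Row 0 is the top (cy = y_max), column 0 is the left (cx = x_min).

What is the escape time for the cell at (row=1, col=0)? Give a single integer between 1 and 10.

Answer: 2

Derivation:
z_0 = 0 + 0i, c = -0.0300 + 1.2878i
Iter 1: z = -0.0300 + 1.2878i, |z|^2 = 1.6593
Iter 2: z = -1.6875 + 1.2105i, |z|^2 = 4.3129
Escaped at iteration 2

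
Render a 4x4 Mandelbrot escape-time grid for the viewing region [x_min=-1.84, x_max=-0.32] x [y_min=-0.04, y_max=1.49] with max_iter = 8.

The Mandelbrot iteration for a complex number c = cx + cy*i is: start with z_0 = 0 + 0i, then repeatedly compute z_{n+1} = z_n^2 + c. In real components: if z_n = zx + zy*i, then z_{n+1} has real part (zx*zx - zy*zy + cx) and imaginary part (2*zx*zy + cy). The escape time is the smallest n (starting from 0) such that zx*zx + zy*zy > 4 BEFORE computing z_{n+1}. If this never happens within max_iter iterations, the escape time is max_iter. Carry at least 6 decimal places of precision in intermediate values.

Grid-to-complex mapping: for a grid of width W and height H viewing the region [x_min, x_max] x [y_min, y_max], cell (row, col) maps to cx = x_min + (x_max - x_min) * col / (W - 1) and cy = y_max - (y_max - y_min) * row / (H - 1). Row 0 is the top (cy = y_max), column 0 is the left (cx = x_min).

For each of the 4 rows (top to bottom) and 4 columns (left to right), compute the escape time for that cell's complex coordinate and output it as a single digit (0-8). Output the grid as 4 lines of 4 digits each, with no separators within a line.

Answer: 1222
1335
3468
6888

Derivation:
(row=0, col=0): c = -1.8400 + 1.4900i → escape time 1
(row=0, col=1): c = -1.3333 + 1.4900i → escape time 2
(row=0, col=2): c = -0.8267 + 1.4900i → escape time 2
(row=0, col=3): c = -0.3200 + 1.4900i → escape time 2
(row=1, col=0): c = -1.8400 + 0.9800i → escape time 1
(row=1, col=1): c = -1.3333 + 0.9800i → escape time 3
(row=1, col=2): c = -0.8267 + 0.9800i → escape time 3
(row=1, col=3): c = -0.3200 + 0.9800i → escape time 5
(row=2, col=0): c = -1.8400 + 0.4700i → escape time 3
(row=2, col=1): c = -1.3333 + 0.4700i → escape time 4
(row=2, col=2): c = -0.8267 + 0.4700i → escape time 6
(row=2, col=3): c = -0.3200 + 0.4700i → escape time 8
(row=3, col=0): c = -1.8400 + -0.0400i → escape time 6
(row=3, col=1): c = -1.3333 + -0.0400i → escape time 8
(row=3, col=2): c = -0.8267 + -0.0400i → escape time 8
(row=3, col=3): c = -0.3200 + -0.0400i → escape time 8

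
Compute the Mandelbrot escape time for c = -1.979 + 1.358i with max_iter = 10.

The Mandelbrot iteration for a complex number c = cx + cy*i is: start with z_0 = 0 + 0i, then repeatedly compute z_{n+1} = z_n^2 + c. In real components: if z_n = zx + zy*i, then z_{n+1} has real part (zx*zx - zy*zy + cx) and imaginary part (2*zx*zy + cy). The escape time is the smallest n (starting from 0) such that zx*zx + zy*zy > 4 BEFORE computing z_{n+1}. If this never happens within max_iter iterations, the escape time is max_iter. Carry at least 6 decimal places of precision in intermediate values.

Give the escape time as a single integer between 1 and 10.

z_0 = 0 + 0i, c = -1.9790 + 1.3580i
Iter 1: z = -1.9790 + 1.3580i, |z|^2 = 5.7606
Escaped at iteration 1

Answer: 1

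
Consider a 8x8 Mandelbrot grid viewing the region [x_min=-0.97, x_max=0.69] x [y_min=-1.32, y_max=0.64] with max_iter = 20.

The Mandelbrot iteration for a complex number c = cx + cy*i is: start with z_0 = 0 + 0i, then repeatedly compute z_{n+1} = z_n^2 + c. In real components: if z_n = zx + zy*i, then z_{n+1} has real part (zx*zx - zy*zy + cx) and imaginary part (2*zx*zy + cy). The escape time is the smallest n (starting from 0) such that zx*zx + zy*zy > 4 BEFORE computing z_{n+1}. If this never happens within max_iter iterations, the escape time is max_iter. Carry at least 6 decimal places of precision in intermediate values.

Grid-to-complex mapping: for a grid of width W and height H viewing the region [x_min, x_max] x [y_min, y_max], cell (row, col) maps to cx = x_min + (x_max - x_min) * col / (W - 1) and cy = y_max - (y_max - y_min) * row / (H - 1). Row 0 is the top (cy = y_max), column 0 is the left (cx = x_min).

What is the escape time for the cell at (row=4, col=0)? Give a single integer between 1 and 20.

z_0 = 0 + 0i, c = -0.9700 + -0.4800i
Iter 1: z = -0.9700 + -0.4800i, |z|^2 = 1.1713
Iter 2: z = -0.2595 + 0.4512i, |z|^2 = 0.2709
Iter 3: z = -1.1062 + -0.7142i, |z|^2 = 1.7338
Iter 4: z = -0.2563 + 1.1001i, |z|^2 = 1.2759
Iter 5: z = -2.1145 + -1.0438i, |z|^2 = 5.5609
Escaped at iteration 5

Answer: 5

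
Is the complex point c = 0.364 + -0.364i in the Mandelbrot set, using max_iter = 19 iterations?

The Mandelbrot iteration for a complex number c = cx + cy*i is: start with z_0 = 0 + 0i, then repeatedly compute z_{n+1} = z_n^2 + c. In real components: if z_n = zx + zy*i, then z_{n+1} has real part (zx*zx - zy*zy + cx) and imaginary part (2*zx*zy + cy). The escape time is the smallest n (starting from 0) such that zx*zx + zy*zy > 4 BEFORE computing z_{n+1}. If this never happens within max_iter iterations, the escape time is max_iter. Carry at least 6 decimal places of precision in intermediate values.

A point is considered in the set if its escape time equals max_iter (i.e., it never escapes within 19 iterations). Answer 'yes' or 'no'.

Answer: yes

Derivation:
z_0 = 0 + 0i, c = 0.3640 + -0.3640i
Iter 1: z = 0.3640 + -0.3640i, |z|^2 = 0.2650
Iter 2: z = 0.3640 + -0.6290i, |z|^2 = 0.5281
Iter 3: z = 0.1009 + -0.8219i, |z|^2 = 0.6857
Iter 4: z = -0.3014 + -0.5298i, |z|^2 = 0.3715
Iter 5: z = 0.1741 + -0.0447i, |z|^2 = 0.0323
Iter 6: z = 0.3923 + -0.3796i, |z|^2 = 0.2980
Iter 7: z = 0.3739 + -0.6618i, |z|^2 = 0.5778
Iter 8: z = 0.0658 + -0.8588i, |z|^2 = 0.7419
Iter 9: z = -0.3693 + -0.4770i, |z|^2 = 0.3639
Iter 10: z = 0.2729 + -0.0117i, |z|^2 = 0.0746
Iter 11: z = 0.4383 + -0.3704i, |z|^2 = 0.3293
Iter 12: z = 0.4189 + -0.6887i, |z|^2 = 0.6498
Iter 13: z = 0.0652 + -0.9411i, |z|^2 = 0.8898
Iter 14: z = -0.5173 + -0.4867i, |z|^2 = 0.5045
Iter 15: z = 0.3948 + 0.1395i, |z|^2 = 0.1753
Iter 16: z = 0.5004 + -0.2538i, |z|^2 = 0.3148
Iter 17: z = 0.5500 + -0.6180i, |z|^2 = 0.6844
Iter 18: z = 0.2845 + -1.0438i, |z|^2 = 1.1704
Did not escape in 19 iterations → in set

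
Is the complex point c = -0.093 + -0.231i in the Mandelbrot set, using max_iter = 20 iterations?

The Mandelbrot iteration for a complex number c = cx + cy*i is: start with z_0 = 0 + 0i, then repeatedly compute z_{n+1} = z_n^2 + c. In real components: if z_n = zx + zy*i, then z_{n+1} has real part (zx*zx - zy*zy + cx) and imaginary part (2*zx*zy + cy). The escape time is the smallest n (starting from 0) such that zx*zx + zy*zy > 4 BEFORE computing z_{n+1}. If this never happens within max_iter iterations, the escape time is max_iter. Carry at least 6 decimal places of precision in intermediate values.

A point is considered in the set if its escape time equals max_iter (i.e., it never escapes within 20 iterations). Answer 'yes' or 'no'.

z_0 = 0 + 0i, c = -0.0930 + -0.2310i
Iter 1: z = -0.0930 + -0.2310i, |z|^2 = 0.0620
Iter 2: z = -0.1377 + -0.1880i, |z|^2 = 0.0543
Iter 3: z = -0.1094 + -0.1792i, |z|^2 = 0.0441
Iter 4: z = -0.1131 + -0.1918i, |z|^2 = 0.0496
Iter 5: z = -0.1170 + -0.1876i, |z|^2 = 0.0489
Iter 6: z = -0.1145 + -0.1871i, |z|^2 = 0.0481
Iter 7: z = -0.1149 + -0.1881i, |z|^2 = 0.0486
Iter 8: z = -0.1152 + -0.1878i, |z|^2 = 0.0485
Iter 9: z = -0.1150 + -0.1877i, |z|^2 = 0.0485
Iter 10: z = -0.1150 + -0.1878i, |z|^2 = 0.0485
Iter 11: z = -0.1150 + -0.1878i, |z|^2 = 0.0485
Iter 12: z = -0.1150 + -0.1878i, |z|^2 = 0.0485
Iter 13: z = -0.1150 + -0.1878i, |z|^2 = 0.0485
Iter 14: z = -0.1150 + -0.1878i, |z|^2 = 0.0485
Iter 15: z = -0.1150 + -0.1878i, |z|^2 = 0.0485
Iter 16: z = -0.1150 + -0.1878i, |z|^2 = 0.0485
Iter 17: z = -0.1150 + -0.1878i, |z|^2 = 0.0485
Iter 18: z = -0.1150 + -0.1878i, |z|^2 = 0.0485
Iter 19: z = -0.1150 + -0.1878i, |z|^2 = 0.0485
Did not escape in 20 iterations → in set

Answer: yes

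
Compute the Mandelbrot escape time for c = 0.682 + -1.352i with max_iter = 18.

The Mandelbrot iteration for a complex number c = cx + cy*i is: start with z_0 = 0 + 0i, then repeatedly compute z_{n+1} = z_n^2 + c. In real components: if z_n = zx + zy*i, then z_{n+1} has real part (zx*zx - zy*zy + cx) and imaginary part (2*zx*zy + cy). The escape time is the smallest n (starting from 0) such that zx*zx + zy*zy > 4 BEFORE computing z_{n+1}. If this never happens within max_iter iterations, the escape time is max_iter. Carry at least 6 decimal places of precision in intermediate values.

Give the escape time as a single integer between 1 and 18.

z_0 = 0 + 0i, c = 0.6820 + -1.3520i
Iter 1: z = 0.6820 + -1.3520i, |z|^2 = 2.2930
Iter 2: z = -0.6808 + -3.1961i, |z|^2 = 10.6787
Escaped at iteration 2

Answer: 2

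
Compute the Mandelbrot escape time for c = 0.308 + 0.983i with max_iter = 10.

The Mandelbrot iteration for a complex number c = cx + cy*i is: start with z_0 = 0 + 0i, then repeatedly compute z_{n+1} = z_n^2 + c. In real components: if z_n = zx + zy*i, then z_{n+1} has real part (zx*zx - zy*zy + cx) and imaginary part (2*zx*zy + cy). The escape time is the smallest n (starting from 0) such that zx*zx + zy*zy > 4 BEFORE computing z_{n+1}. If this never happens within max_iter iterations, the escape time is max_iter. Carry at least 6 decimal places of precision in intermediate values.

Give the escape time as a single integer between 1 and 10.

Answer: 3

Derivation:
z_0 = 0 + 0i, c = 0.3080 + 0.9830i
Iter 1: z = 0.3080 + 0.9830i, |z|^2 = 1.0612
Iter 2: z = -0.5634 + 1.5885i, |z|^2 = 2.8409
Iter 3: z = -1.8980 + -0.8070i, |z|^2 = 4.2536
Escaped at iteration 3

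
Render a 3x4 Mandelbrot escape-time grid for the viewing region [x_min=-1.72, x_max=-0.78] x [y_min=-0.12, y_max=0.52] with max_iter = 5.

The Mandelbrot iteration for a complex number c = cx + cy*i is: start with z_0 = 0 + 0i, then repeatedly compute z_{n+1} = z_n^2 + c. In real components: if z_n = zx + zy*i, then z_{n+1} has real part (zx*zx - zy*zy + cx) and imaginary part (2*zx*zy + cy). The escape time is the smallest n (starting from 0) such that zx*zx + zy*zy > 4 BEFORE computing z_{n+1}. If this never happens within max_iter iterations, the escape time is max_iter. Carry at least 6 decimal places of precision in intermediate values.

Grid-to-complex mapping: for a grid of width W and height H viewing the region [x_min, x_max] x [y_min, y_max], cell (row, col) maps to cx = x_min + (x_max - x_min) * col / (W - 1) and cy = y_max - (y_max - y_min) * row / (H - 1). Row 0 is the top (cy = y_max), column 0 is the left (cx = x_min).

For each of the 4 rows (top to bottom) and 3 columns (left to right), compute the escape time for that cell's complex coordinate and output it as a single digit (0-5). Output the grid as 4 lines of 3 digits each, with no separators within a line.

(row=0, col=0): c = -1.7200 + 0.5200i → escape time 3
(row=0, col=1): c = -1.2500 + 0.5200i → escape time 4
(row=0, col=2): c = -0.7800 + 0.5200i → escape time 5
(row=1, col=0): c = -1.7200 + 0.3067i → escape time 4
(row=1, col=1): c = -1.2500 + 0.3067i → escape time 5
(row=1, col=2): c = -0.7800 + 0.3067i → escape time 5
(row=2, col=0): c = -1.7200 + 0.0933i → escape time 5
(row=2, col=1): c = -1.2500 + 0.0933i → escape time 5
(row=2, col=2): c = -0.7800 + 0.0933i → escape time 5
(row=3, col=0): c = -1.7200 + -0.1200i → escape time 4
(row=3, col=1): c = -1.2500 + -0.1200i → escape time 5
(row=3, col=2): c = -0.7800 + -0.1200i → escape time 5

Answer: 345
455
555
455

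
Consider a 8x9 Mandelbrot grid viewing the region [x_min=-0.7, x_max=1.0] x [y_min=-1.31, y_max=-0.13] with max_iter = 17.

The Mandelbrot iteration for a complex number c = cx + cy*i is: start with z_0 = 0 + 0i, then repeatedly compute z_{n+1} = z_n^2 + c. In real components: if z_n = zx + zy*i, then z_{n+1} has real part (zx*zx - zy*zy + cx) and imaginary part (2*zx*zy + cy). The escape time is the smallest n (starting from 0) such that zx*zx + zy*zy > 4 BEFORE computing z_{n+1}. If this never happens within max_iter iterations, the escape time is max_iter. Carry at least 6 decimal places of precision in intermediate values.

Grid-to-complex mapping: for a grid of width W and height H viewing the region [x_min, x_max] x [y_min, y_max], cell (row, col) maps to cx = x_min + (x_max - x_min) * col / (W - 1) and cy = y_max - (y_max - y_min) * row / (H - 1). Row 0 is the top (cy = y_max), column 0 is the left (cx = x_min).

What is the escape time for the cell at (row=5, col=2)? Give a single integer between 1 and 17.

Answer: 12

Derivation:
z_0 = 0 + 0i, c = -0.2143 + -0.8675i
Iter 1: z = -0.2143 + -0.8675i, |z|^2 = 0.7985
Iter 2: z = -0.9209 + -0.4957i, |z|^2 = 1.0938
Iter 3: z = 0.3881 + 0.0455i, |z|^2 = 0.1527
Iter 4: z = -0.0658 + -0.8322i, |z|^2 = 0.6968
Iter 5: z = -0.9025 + -0.7581i, |z|^2 = 1.3891
Iter 6: z = 0.0255 + 0.5007i, |z|^2 = 0.2514
Iter 7: z = -0.4644 + -0.8420i, |z|^2 = 0.9246
Iter 8: z = -0.7076 + -0.0855i, |z|^2 = 0.5080
Iter 9: z = 0.2791 + -0.7465i, |z|^2 = 0.6352
Iter 10: z = -0.6937 + -1.2842i, |z|^2 = 2.1303
Iter 11: z = -1.3822 + 0.9142i, |z|^2 = 2.7461
Iter 12: z = 0.8605 + -3.3946i, |z|^2 = 12.2636
Escaped at iteration 12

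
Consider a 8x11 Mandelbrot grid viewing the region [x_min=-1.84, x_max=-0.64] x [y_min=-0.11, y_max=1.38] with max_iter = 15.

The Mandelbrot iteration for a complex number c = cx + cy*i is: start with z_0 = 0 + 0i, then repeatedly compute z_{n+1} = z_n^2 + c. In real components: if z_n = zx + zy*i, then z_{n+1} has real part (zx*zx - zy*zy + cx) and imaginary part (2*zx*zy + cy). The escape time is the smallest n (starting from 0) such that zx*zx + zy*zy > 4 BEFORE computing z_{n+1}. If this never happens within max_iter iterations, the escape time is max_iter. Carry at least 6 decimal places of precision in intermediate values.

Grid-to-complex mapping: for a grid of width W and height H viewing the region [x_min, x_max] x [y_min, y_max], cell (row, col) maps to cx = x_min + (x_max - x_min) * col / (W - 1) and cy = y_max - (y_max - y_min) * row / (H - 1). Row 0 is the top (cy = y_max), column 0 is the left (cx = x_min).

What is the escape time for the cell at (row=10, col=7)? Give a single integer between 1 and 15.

z_0 = 0 + 0i, c = -0.6400 + -0.1100i
Iter 1: z = -0.6400 + -0.1100i, |z|^2 = 0.4217
Iter 2: z = -0.2425 + 0.0308i, |z|^2 = 0.0598
Iter 3: z = -0.5821 + -0.1249i, |z|^2 = 0.3545
Iter 4: z = -0.3167 + 0.0355i, |z|^2 = 0.1016
Iter 5: z = -0.5409 + -0.1325i, |z|^2 = 0.3102
Iter 6: z = -0.3649 + 0.0333i, |z|^2 = 0.1343
Iter 7: z = -0.5079 + -0.1343i, |z|^2 = 0.2760
Iter 8: z = -0.4000 + 0.0264i, |z|^2 = 0.1607
Iter 9: z = -0.4807 + -0.1312i, |z|^2 = 0.2482
Iter 10: z = -0.4262 + 0.0161i, |z|^2 = 0.1819
Iter 11: z = -0.4586 + -0.1237i, |z|^2 = 0.2257
Iter 12: z = -0.4449 + 0.0035i, |z|^2 = 0.1980
Iter 13: z = -0.4420 + -0.1131i, |z|^2 = 0.2082
Iter 14: z = -0.4574 + -0.0100i, |z|^2 = 0.2093

Answer: 15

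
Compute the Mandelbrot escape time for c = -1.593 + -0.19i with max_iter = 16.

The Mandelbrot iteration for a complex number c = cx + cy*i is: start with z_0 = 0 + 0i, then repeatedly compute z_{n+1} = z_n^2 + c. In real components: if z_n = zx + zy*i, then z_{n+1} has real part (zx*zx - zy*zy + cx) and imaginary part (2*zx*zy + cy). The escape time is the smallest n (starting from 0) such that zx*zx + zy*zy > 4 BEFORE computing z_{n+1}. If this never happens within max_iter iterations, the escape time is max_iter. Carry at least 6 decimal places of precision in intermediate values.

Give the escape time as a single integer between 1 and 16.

Answer: 5

Derivation:
z_0 = 0 + 0i, c = -1.5930 + -0.1900i
Iter 1: z = -1.5930 + -0.1900i, |z|^2 = 2.5737
Iter 2: z = 0.9085 + 0.4153i, |z|^2 = 0.9980
Iter 3: z = -0.9400 + 0.5647i, |z|^2 = 1.2026
Iter 4: z = -1.0282 + -1.2517i, |z|^2 = 2.6240
Iter 5: z = -2.1026 + 2.3841i, |z|^2 = 10.1045
Escaped at iteration 5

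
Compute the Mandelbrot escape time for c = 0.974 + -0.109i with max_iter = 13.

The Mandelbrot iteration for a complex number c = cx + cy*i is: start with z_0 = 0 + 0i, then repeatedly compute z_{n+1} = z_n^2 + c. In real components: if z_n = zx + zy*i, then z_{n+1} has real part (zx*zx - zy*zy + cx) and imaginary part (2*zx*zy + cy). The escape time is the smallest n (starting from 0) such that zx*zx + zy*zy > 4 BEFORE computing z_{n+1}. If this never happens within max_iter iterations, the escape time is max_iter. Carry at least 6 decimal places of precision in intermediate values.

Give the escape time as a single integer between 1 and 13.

z_0 = 0 + 0i, c = 0.9740 + -0.1090i
Iter 1: z = 0.9740 + -0.1090i, |z|^2 = 0.9606
Iter 2: z = 1.9108 + -0.3213i, |z|^2 = 3.7544
Iter 3: z = 4.5219 + -1.3370i, |z|^2 = 22.2350
Escaped at iteration 3

Answer: 3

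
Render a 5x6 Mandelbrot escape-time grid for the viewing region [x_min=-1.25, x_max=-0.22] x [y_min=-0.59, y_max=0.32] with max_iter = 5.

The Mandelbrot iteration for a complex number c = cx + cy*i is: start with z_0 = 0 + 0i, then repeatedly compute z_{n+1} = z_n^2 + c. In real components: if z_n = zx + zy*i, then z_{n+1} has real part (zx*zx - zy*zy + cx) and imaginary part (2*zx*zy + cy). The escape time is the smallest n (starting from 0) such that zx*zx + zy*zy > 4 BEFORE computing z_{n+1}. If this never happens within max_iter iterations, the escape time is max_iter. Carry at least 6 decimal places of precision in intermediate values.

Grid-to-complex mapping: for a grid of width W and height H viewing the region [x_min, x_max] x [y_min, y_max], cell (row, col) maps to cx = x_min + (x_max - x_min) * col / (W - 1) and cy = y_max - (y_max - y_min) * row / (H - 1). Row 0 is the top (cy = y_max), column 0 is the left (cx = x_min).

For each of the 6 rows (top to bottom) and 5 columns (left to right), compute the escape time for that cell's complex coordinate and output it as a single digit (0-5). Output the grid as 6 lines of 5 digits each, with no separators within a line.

(row=0, col=0): c = -1.2500 + 0.3200i → escape time 5
(row=0, col=1): c = -0.9925 + 0.3200i → escape time 5
(row=0, col=2): c = -0.7350 + 0.3200i → escape time 5
(row=0, col=3): c = -0.4775 + 0.3200i → escape time 5
(row=0, col=4): c = -0.2200 + 0.3200i → escape time 5
(row=1, col=0): c = -1.2500 + 0.1380i → escape time 5
(row=1, col=1): c = -0.9925 + 0.1380i → escape time 5
(row=1, col=2): c = -0.7350 + 0.1380i → escape time 5
(row=1, col=3): c = -0.4775 + 0.1380i → escape time 5
(row=1, col=4): c = -0.2200 + 0.1380i → escape time 5
(row=2, col=0): c = -1.2500 + -0.0440i → escape time 5
(row=2, col=1): c = -0.9925 + -0.0440i → escape time 5
(row=2, col=2): c = -0.7350 + -0.0440i → escape time 5
(row=2, col=3): c = -0.4775 + -0.0440i → escape time 5
(row=2, col=4): c = -0.2200 + -0.0440i → escape time 5
(row=3, col=0): c = -1.2500 + -0.2260i → escape time 5
(row=3, col=1): c = -0.9925 + -0.2260i → escape time 5
(row=3, col=2): c = -0.7350 + -0.2260i → escape time 5
(row=3, col=3): c = -0.4775 + -0.2260i → escape time 5
(row=3, col=4): c = -0.2200 + -0.2260i → escape time 5
(row=4, col=0): c = -1.2500 + -0.4080i → escape time 5
(row=4, col=1): c = -0.9925 + -0.4080i → escape time 5
(row=4, col=2): c = -0.7350 + -0.4080i → escape time 5
(row=4, col=3): c = -0.4775 + -0.4080i → escape time 5
(row=4, col=4): c = -0.2200 + -0.4080i → escape time 5
(row=5, col=0): c = -1.2500 + -0.5900i → escape time 3
(row=5, col=1): c = -0.9925 + -0.5900i → escape time 5
(row=5, col=2): c = -0.7350 + -0.5900i → escape time 5
(row=5, col=3): c = -0.4775 + -0.5900i → escape time 5
(row=5, col=4): c = -0.2200 + -0.5900i → escape time 5

Answer: 55555
55555
55555
55555
55555
35555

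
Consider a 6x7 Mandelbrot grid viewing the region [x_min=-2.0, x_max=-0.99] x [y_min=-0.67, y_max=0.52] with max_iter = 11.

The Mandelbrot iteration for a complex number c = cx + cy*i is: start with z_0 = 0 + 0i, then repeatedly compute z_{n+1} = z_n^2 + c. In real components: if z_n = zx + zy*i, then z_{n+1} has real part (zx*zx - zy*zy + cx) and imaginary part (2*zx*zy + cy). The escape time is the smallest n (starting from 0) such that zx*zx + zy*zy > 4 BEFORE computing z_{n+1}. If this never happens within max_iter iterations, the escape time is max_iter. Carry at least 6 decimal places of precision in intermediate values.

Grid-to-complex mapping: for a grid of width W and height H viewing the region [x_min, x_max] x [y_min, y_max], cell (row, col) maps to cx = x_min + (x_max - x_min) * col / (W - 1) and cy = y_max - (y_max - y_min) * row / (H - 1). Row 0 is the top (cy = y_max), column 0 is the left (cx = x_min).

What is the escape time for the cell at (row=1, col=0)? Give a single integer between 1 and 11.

z_0 = 0 + 0i, c = -2.0000 + 0.3217i
Iter 1: z = -2.0000 + 0.3217i, |z|^2 = 4.1035
Escaped at iteration 1

Answer: 1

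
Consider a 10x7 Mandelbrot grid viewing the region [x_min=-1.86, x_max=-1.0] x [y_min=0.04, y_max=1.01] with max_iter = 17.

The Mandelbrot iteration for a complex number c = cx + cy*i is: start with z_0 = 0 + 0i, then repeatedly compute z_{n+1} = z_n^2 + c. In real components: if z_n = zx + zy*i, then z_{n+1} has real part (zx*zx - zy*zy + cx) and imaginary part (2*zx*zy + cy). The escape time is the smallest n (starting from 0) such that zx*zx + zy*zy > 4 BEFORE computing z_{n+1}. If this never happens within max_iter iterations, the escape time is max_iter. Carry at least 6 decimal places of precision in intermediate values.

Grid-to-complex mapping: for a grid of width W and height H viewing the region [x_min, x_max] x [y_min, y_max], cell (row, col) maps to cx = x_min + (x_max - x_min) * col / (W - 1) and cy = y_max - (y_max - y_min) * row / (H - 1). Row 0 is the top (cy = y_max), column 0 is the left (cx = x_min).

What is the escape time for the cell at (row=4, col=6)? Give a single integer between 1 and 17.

Answer: 9

Derivation:
z_0 = 0 + 0i, c = -1.2867 + 0.3633i
Iter 1: z = -1.2867 + 0.3633i, |z|^2 = 1.7875
Iter 2: z = 0.2368 + -0.5716i, |z|^2 = 0.3829
Iter 3: z = -1.5574 + 0.0926i, |z|^2 = 2.4339
Iter 4: z = 1.1301 + 0.0750i, |z|^2 = 1.2828
Iter 5: z = -0.0151 + 0.5329i, |z|^2 = 0.2842
Iter 6: z = -1.5704 + 0.3472i, |z|^2 = 2.5868
Iter 7: z = 1.0590 + -0.7272i, |z|^2 = 1.6503
Iter 8: z = -0.6940 + -1.1769i, |z|^2 = 1.8666
Iter 9: z = -2.1900 + 1.9968i, |z|^2 = 8.7833
Escaped at iteration 9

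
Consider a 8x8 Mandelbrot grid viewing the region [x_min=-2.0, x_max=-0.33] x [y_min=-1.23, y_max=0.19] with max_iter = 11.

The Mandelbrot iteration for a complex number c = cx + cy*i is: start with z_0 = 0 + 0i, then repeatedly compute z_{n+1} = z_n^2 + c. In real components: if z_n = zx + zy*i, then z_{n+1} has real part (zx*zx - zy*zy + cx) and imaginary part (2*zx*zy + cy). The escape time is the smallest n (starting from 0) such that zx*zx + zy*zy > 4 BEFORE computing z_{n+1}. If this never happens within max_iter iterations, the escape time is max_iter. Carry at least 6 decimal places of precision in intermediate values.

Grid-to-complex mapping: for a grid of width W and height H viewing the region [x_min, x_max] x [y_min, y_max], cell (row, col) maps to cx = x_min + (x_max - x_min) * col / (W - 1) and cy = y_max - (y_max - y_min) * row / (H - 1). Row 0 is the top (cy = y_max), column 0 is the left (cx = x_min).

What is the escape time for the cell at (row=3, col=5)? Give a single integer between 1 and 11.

z_0 = 0 + 0i, c = -0.8071 + -0.4186i
Iter 1: z = -0.8071 + -0.4186i, |z|^2 = 0.8267
Iter 2: z = -0.3309 + 0.2571i, |z|^2 = 0.1756
Iter 3: z = -0.7638 + -0.5887i, |z|^2 = 0.9300
Iter 4: z = -0.5704 + 0.4807i, |z|^2 = 0.5564
Iter 5: z = -0.7129 + -0.9670i, |z|^2 = 1.4433
Iter 6: z = -1.2339 + 0.9602i, |z|^2 = 2.4444
Iter 7: z = -0.2066 + -2.7881i, |z|^2 = 7.8160
Escaped at iteration 7

Answer: 7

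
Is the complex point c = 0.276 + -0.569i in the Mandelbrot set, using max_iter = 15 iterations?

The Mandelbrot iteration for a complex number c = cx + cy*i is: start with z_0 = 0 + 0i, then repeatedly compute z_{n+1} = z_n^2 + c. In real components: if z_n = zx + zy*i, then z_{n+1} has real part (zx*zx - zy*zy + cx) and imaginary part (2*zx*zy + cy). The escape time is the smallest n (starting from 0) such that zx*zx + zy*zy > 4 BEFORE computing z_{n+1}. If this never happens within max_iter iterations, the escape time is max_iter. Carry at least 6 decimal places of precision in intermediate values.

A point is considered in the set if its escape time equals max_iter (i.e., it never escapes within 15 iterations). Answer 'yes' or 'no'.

z_0 = 0 + 0i, c = 0.2760 + -0.5690i
Iter 1: z = 0.2760 + -0.5690i, |z|^2 = 0.3999
Iter 2: z = 0.0284 + -0.8831i, |z|^2 = 0.7807
Iter 3: z = -0.5030 + -0.6192i, |z|^2 = 0.6364
Iter 4: z = 0.1457 + 0.0539i, |z|^2 = 0.0241
Iter 5: z = 0.2943 + -0.5533i, |z|^2 = 0.3927
Iter 6: z = 0.0565 + -0.8947i, |z|^2 = 0.8036
Iter 7: z = -0.5212 + -0.6701i, |z|^2 = 0.7207
Iter 8: z = 0.0987 + 0.1295i, |z|^2 = 0.0265
Iter 9: z = 0.2690 + -0.5434i, |z|^2 = 0.3677
Iter 10: z = 0.0530 + -0.8613i, |z|^2 = 0.7447
Iter 11: z = -0.4631 + -0.6603i, |z|^2 = 0.6505
Iter 12: z = 0.0544 + 0.0425i, |z|^2 = 0.0048
Iter 13: z = 0.2771 + -0.5644i, |z|^2 = 0.3953
Iter 14: z = 0.0343 + -0.8818i, |z|^2 = 0.7788
Did not escape in 15 iterations → in set

Answer: yes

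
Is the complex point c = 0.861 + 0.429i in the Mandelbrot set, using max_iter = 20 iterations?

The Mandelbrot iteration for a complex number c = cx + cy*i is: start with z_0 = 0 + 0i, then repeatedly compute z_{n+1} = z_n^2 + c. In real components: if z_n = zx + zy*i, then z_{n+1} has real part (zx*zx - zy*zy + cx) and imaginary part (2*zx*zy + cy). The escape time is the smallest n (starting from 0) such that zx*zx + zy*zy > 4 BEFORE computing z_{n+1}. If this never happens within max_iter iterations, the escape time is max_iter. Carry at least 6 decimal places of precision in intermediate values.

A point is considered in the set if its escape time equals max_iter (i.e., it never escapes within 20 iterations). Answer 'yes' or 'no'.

z_0 = 0 + 0i, c = 0.8610 + 0.4290i
Iter 1: z = 0.8610 + 0.4290i, |z|^2 = 0.9254
Iter 2: z = 1.4183 + 1.1677i, |z|^2 = 3.3751
Iter 3: z = 1.5089 + 3.7414i, |z|^2 = 16.2746
Escaped at iteration 3

Answer: no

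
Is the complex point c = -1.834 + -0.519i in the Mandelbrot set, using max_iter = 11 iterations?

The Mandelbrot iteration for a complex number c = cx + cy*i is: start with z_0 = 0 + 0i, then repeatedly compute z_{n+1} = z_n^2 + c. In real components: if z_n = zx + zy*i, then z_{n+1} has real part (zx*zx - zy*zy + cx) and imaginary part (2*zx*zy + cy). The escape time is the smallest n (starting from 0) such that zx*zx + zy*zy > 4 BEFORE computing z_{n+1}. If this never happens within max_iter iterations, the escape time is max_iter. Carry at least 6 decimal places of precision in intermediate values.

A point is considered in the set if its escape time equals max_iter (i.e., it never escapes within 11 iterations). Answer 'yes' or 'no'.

Answer: no

Derivation:
z_0 = 0 + 0i, c = -1.8340 + -0.5190i
Iter 1: z = -1.8340 + -0.5190i, |z|^2 = 3.6329
Iter 2: z = 1.2602 + 1.3847i, |z|^2 = 3.5055
Iter 3: z = -2.1633 + 2.9710i, |z|^2 = 13.5064
Escaped at iteration 3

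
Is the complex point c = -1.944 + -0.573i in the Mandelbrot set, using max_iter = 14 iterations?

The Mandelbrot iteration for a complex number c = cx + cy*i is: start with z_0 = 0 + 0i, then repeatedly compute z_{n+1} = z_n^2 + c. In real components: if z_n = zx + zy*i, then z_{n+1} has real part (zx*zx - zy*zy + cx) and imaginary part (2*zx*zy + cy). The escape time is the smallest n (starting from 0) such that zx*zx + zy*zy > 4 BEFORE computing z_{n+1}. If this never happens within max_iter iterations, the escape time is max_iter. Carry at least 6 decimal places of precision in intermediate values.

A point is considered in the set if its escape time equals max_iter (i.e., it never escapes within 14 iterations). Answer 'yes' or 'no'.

Answer: no

Derivation:
z_0 = 0 + 0i, c = -1.9440 + -0.5730i
Iter 1: z = -1.9440 + -0.5730i, |z|^2 = 4.1075
Escaped at iteration 1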